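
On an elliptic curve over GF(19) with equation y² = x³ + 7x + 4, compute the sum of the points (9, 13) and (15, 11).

(12, 7)

(9, 13) + (15, 11). λ = (11 - 13)/(15 - 9) ≡ 17/6 mod 19. 6⁻¹ ≡ 16 (mod 19), so λ ≡ 6.
  x = λ² - 9 - 15 = 36 - 24 ≡ 12; y = λ·(9 - 12) - 13 ≡ 7. → (12, 7)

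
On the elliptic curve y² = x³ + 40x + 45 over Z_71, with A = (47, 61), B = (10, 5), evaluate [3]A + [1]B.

First 3A:
Repeated addition: build up to 3A.
2A: tangent at (47, 61): λ = (3·47² + 40)/(2·61) ≡ 64/51. 51⁻¹ ≡ 39 (mod 71), so λ ≡ 64·39 ≡ 11.
  x = λ² - 47 - 47 = 121 - 94 ≡ 27; y = λ·(47 - 27) - 61 ≡ 17. → (27, 17)
3A: (27, 17) + (47, 61). λ = (61 - 17)/(47 - 27) ≡ 44/20 mod 71. 20⁻¹ ≡ 32 (mod 71) since 20·32 = 640 ≡ 1, so λ ≡ 59.
  x = λ² - 27 - 47 = 3481 - 74 ≡ 70; y = λ·(27 - 70) - 17 ≡ 2. → (70, 2)
3A = (70, 2).
Finally 3A + B:
(70, 2) + (10, 5). λ = (5 - 2)/(10 - 70) ≡ 3/11 mod 71. 11⁻¹ ≡ 13 (mod 71), so λ ≡ 39.
  x = λ² - 70 - 10 = 1521 - 80 ≡ 21; y = λ·(70 - 21) - 2 ≡ 63. → (21, 63)

(21, 63)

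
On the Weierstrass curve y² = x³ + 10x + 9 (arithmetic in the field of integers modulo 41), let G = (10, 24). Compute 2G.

(0, 3)

tangent at (10, 24): λ = (3·10² + 10)/(2·24) ≡ 23/7. 7⁻¹ ≡ 6 (mod 41) since 7·6 = 42 ≡ 1, so λ ≡ 23·6 ≡ 15.
  x = λ² - 10 - 10 = 225 - 20 ≡ 0; y = λ·(10 - 0) - 24 ≡ 3. → (0, 3)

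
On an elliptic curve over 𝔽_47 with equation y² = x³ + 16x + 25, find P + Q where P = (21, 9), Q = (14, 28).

(21, 9) + (14, 28). λ = (28 - 9)/(14 - 21) ≡ 19/40 mod 47. 40⁻¹ ≡ 20 (mod 47) since 40·20 = 800 ≡ 1, so λ ≡ 4.
  x = λ² - 21 - 14 = 16 - 35 ≡ 28; y = λ·(21 - 28) - 9 ≡ 10. → (28, 10)

(28, 10)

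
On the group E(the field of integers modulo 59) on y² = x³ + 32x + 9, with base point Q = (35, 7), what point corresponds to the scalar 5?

(36, 33)

Repeated addition: build up to 5Q.
2Q: tangent at (35, 7): λ = (3·35² + 32)/(2·7) ≡ 49/14. 14⁻¹ ≡ 38 (mod 59), so λ ≡ 49·38 ≡ 33.
  x = λ² - 35 - 35 = 1089 - 70 ≡ 16; y = λ·(35 - 16) - 7 ≡ 30. → (16, 30)
3Q: (16, 30) + (35, 7). λ = (7 - 30)/(35 - 16) ≡ 36/19 mod 59. 19⁻¹ ≡ 28 (mod 59) since 19·28 = 532 ≡ 1, so λ ≡ 5.
  x = λ² - 16 - 35 = 25 - 51 ≡ 33; y = λ·(16 - 33) - 30 ≡ 3. → (33, 3)
4Q: (33, 3) + (35, 7). λ = (7 - 3)/(35 - 33) ≡ 4/2 mod 59. 2⁻¹ ≡ 30 (mod 59), so λ ≡ 2.
  x = λ² - 33 - 35 = 4 - 68 ≡ 54; y = λ·(33 - 54) - 3 ≡ 14. → (54, 14)
5Q: (54, 14) + (35, 7). λ = (7 - 14)/(35 - 54) ≡ 52/40 mod 59. 40⁻¹ ≡ 31 (mod 59), so λ ≡ 19.
  x = λ² - 54 - 35 = 361 - 89 ≡ 36; y = λ·(54 - 36) - 14 ≡ 33. → (36, 33)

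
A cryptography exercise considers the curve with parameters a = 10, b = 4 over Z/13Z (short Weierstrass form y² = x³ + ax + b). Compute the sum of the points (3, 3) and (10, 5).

(3, 3) + (10, 5). λ = (5 - 3)/(10 - 3) ≡ 2/7 mod 13. 7⁻¹ ≡ 2 (mod 13) since 7·2 = 14 ≡ 1, so λ ≡ 4.
  x = λ² - 3 - 10 = 16 - 13 ≡ 3; y = λ·(3 - 3) - 3 ≡ 10. → (3, 10)

(3, 10)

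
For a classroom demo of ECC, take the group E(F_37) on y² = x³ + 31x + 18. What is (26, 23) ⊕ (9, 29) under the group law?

(18, 9)

(26, 23) + (9, 29). λ = (29 - 23)/(9 - 26) ≡ 6/20 mod 37. 20⁻¹ ≡ 13 (mod 37), so λ ≡ 4.
  x = λ² - 26 - 9 = 16 - 35 ≡ 18; y = λ·(26 - 18) - 23 ≡ 9. → (18, 9)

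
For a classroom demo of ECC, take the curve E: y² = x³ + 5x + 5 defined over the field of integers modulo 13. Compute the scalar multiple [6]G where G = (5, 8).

Double-and-add on 6 = (110)₂. Start with G = (5, 8) for the leading 1-bit.
double: tangent at (5, 8): λ = (3·5² + 5)/(2·8) ≡ 2/3. 3⁻¹ ≡ 9 (mod 13) since 3·9 = 27 ≡ 1, so λ ≡ 2·9 ≡ 5.
  x = λ² - 5 - 5 = 25 - 10 ≡ 2; y = λ·(5 - 2) - 8 ≡ 7. → (2, 7)
add G: (2, 7) + (5, 8). λ = (8 - 7)/(5 - 2) ≡ 1/3 mod 13. 3⁻¹ ≡ 9 (mod 13), so λ ≡ 9.
  x = λ² - 2 - 5 = 81 - 7 ≡ 9; y = λ·(2 - 9) - 7 ≡ 8. → (9, 8)
double: tangent at (9, 8): λ = (3·9² + 5)/(2·8) ≡ 1/3. 3⁻¹ ≡ 9 (mod 13), so λ ≡ 1·9 ≡ 9.
  x = λ² - 9 - 9 = 81 - 18 ≡ 11; y = λ·(9 - 11) - 8 ≡ 0. → (11, 0)

(11, 0)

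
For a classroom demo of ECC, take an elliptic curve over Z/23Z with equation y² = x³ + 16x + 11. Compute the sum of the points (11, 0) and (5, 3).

(13, 1)

(11, 0) + (5, 3). λ = (3 - 0)/(5 - 11) ≡ 3/17 mod 23. 17⁻¹ ≡ 19 (mod 23), so λ ≡ 11.
  x = λ² - 11 - 5 = 121 - 16 ≡ 13; y = λ·(11 - 13) - 0 ≡ 1. → (13, 1)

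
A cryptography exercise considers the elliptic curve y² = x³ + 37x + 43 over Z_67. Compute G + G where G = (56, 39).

tangent at (56, 39): λ = (3·56² + 37)/(2·39) ≡ 65/11. 11⁻¹ ≡ 61 (mod 67) since 11·61 = 671 ≡ 1, so λ ≡ 65·61 ≡ 12.
  x = λ² - 56 - 56 = 144 - 112 ≡ 32; y = λ·(56 - 32) - 39 ≡ 48. → (32, 48)

(32, 48)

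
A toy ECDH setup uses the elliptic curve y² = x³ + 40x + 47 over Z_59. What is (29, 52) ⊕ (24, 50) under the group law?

(51, 10)

(29, 52) + (24, 50). λ = (50 - 52)/(24 - 29) ≡ 57/54 mod 59. 54⁻¹ ≡ 47 (mod 59), so λ ≡ 24.
  x = λ² - 29 - 24 = 576 - 53 ≡ 51; y = λ·(29 - 51) - 52 ≡ 10. → (51, 10)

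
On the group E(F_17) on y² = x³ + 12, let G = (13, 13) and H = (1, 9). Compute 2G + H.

(14, 11)

First 2G:
Repeated addition: build up to 2G.
2G: tangent at (13, 13): λ = (3·13² + 0)/(2·13) ≡ 14/9. 9⁻¹ ≡ 2 (mod 17) since 9·2 = 18 ≡ 1, so λ ≡ 14·2 ≡ 11.
  x = λ² - 13 - 13 = 121 - 26 ≡ 10; y = λ·(13 - 10) - 13 ≡ 3. → (10, 3)
2G = (10, 3).
Finally 2G + H:
(10, 3) + (1, 9). λ = (9 - 3)/(1 - 10) ≡ 6/8 mod 17. 8⁻¹ ≡ 15 (mod 17), so λ ≡ 5.
  x = λ² - 10 - 1 = 25 - 11 ≡ 14; y = λ·(10 - 14) - 3 ≡ 11. → (14, 11)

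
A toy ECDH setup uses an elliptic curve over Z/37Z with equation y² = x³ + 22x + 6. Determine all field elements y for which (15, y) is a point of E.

x³ + 22x + 6 = 3711 ≡ 11 (mod 37).
Square roots of 11 mod 37: 14 and 23 (since 14² = 196 ≡ 11).

14, 23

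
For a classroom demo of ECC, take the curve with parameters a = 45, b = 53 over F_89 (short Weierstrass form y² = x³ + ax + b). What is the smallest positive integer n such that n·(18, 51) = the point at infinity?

2P: tangent at (18, 51): λ = (3·18² + 45)/(2·51) ≡ 38/13. 13⁻¹ ≡ 48 (mod 89) since 13·48 = 624 ≡ 1, so λ ≡ 38·48 ≡ 44.
  x = λ² - 18 - 18 = 1936 - 36 ≡ 31; y = λ·(18 - 31) - 51 ≡ 0. → (31, 0)
3P: (31, 0) + (18, 51). λ = (51 - 0)/(18 - 31) ≡ 51/76 mod 89. 76⁻¹ ≡ 41 (mod 89), so λ ≡ 44.
  x = λ² - 31 - 18 = 1936 - 49 ≡ 18; y = λ·(31 - 18) - 0 ≡ 38. → (18, 38)
4P: (18, 38) + (18, 51): same x and y₁ ≡ -y₂, so the sum is the point at infinity.
4P = the point at infinity, so the order is 4.

4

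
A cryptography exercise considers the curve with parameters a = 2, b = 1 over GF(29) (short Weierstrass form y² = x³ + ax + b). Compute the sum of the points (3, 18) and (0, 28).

(21, 13)

(3, 18) + (0, 28). λ = (28 - 18)/(0 - 3) ≡ 10/26 mod 29. 26⁻¹ ≡ 19 (mod 29) since 26·19 = 494 ≡ 1, so λ ≡ 16.
  x = λ² - 3 - 0 = 256 - 3 ≡ 21; y = λ·(3 - 21) - 18 ≡ 13. → (21, 13)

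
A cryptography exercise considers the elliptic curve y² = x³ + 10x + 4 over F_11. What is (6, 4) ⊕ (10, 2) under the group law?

(6, 4) + (10, 2). λ = (2 - 4)/(10 - 6) ≡ 9/4 mod 11. 4⁻¹ ≡ 3 (mod 11), so λ ≡ 5.
  x = λ² - 6 - 10 = 25 - 16 ≡ 9; y = λ·(6 - 9) - 4 ≡ 3. → (9, 3)

(9, 3)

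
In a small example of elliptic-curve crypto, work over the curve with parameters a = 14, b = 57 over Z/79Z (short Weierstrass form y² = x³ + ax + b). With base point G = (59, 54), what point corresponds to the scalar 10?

(24, 32)

Double-and-add on 10 = (1010)₂. Start with G = (59, 54) for the leading 1-bit.
double: tangent at (59, 54): λ = (3·59² + 14)/(2·54) ≡ 29/29. 29⁻¹ ≡ 30 (mod 79) since 29·30 = 870 ≡ 1, so λ ≡ 29·30 ≡ 1.
  x = λ² - 59 - 59 = 1 - 118 ≡ 41; y = λ·(59 - 41) - 54 ≡ 43. → (41, 43)
double: tangent at (41, 43): λ = (3·41² + 14)/(2·43) ≡ 1/7. 7⁻¹ ≡ 34 (mod 79), so λ ≡ 1·34 ≡ 34.
  x = λ² - 41 - 41 = 1156 - 82 ≡ 47; y = λ·(41 - 47) - 43 ≡ 69. → (47, 69)
add G: (47, 69) + (59, 54). λ = (54 - 69)/(59 - 47) ≡ 64/12 mod 79. 12⁻¹ ≡ 33 (mod 79) since 12·33 = 396 ≡ 1, so λ ≡ 58.
  x = λ² - 47 - 59 = 3364 - 106 ≡ 19; y = λ·(47 - 19) - 69 ≡ 54. → (19, 54)
double: tangent at (19, 54): λ = (3·19² + 14)/(2·54) ≡ 70/29. 29⁻¹ ≡ 30 (mod 79), so λ ≡ 70·30 ≡ 46.
  x = λ² - 19 - 19 = 2116 - 38 ≡ 24; y = λ·(19 - 24) - 54 ≡ 32. → (24, 32)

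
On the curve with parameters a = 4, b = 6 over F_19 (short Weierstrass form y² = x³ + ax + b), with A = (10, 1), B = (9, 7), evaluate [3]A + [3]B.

(10, 1)

First 3A:
Repeated addition: build up to 3A.
2A: tangent at (10, 1): λ = (3·10² + 4)/(2·1) ≡ 0/2. 2⁻¹ ≡ 10 (mod 19), so λ ≡ 0·10 ≡ 0.
  x = λ² - 10 - 10 = 0 - 20 ≡ 18; y = λ·(10 - 18) - 1 ≡ 18. → (18, 18)
3A: (18, 18) + (10, 1). λ = (1 - 18)/(10 - 18) ≡ 2/11 mod 19. 11⁻¹ ≡ 7 (mod 19), so λ ≡ 14.
  x = λ² - 18 - 10 = 196 - 28 ≡ 16; y = λ·(18 - 16) - 18 ≡ 10. → (16, 10)
3A = (16, 10).
Next 3B:
Repeated addition: build up to 3B.
2B: tangent at (9, 7): λ = (3·9² + 4)/(2·7) ≡ 0/14. 14⁻¹ ≡ 15 (mod 19) since 14·15 = 210 ≡ 1, so λ ≡ 0·15 ≡ 0.
  x = λ² - 9 - 9 = 0 - 18 ≡ 1; y = λ·(9 - 1) - 7 ≡ 12. → (1, 12)
3B: (1, 12) + (9, 7). λ = (7 - 12)/(9 - 1) ≡ 14/8 mod 19. 8⁻¹ ≡ 12 (mod 19), so λ ≡ 16.
  x = λ² - 1 - 9 = 256 - 10 ≡ 18; y = λ·(1 - 18) - 12 ≡ 1. → (18, 1)
3B = (18, 1).
Finally 3A + 3B:
(16, 10) + (18, 1). λ = (1 - 10)/(18 - 16) ≡ 10/2 mod 19. 2⁻¹ ≡ 10 (mod 19), so λ ≡ 5.
  x = λ² - 16 - 18 = 25 - 34 ≡ 10; y = λ·(16 - 10) - 10 ≡ 1. → (10, 1)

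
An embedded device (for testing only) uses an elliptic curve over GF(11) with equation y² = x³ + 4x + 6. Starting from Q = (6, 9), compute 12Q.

Double-and-add on 12 = (1100)₂. Start with Q = (6, 9) for the leading 1-bit.
double: tangent at (6, 9): λ = (3·6² + 4)/(2·9) ≡ 2/7. 7⁻¹ ≡ 8 (mod 11), so λ ≡ 2·8 ≡ 5.
  x = λ² - 6 - 6 = 25 - 12 ≡ 2; y = λ·(6 - 2) - 9 ≡ 0. → (2, 0)
add Q: (2, 0) + (6, 9). λ = (9 - 0)/(6 - 2) ≡ 9/4 mod 11. 4⁻¹ ≡ 3 (mod 11), so λ ≡ 5.
  x = λ² - 2 - 6 = 25 - 8 ≡ 6; y = λ·(2 - 6) - 0 ≡ 2. → (6, 2)
double: tangent at (6, 2): λ = (3·6² + 4)/(2·2) ≡ 2/4. 4⁻¹ ≡ 3 (mod 11), so λ ≡ 2·3 ≡ 6.
  x = λ² - 6 - 6 = 36 - 12 ≡ 2; y = λ·(6 - 2) - 2 ≡ 0. → (2, 0)
double: (2, 0) + (2, 0): same x and y₁ ≡ -y₂, so the sum is O.

O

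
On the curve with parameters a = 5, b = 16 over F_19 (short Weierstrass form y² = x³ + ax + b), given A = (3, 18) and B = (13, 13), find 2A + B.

(9, 7)

First 2A:
Repeated addition: build up to 2A.
2A: tangent at (3, 18): λ = (3·3² + 5)/(2·18) ≡ 13/17. 17⁻¹ ≡ 9 (mod 19), so λ ≡ 13·9 ≡ 3.
  x = λ² - 3 - 3 = 9 - 6 ≡ 3; y = λ·(3 - 3) - 18 ≡ 1. → (3, 1)
2A = (3, 1).
Finally 2A + B:
(3, 1) + (13, 13). λ = (13 - 1)/(13 - 3) ≡ 12/10 mod 19. 10⁻¹ ≡ 2 (mod 19), so λ ≡ 5.
  x = λ² - 3 - 13 = 25 - 16 ≡ 9; y = λ·(3 - 9) - 1 ≡ 7. → (9, 7)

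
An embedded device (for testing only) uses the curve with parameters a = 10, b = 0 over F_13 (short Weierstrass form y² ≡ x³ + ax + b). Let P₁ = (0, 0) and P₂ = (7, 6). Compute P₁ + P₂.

(7, 7)

(0, 0) + (7, 6). λ = (6 - 0)/(7 - 0) ≡ 6/7 mod 13. 7⁻¹ ≡ 2 (mod 13) since 7·2 = 14 ≡ 1, so λ ≡ 12.
  x = λ² - 0 - 7 = 144 - 7 ≡ 7; y = λ·(0 - 7) - 0 ≡ 7. → (7, 7)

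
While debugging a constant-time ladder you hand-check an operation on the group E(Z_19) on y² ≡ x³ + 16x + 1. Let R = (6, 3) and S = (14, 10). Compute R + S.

(6, 3) + (14, 10). λ = (10 - 3)/(14 - 6) ≡ 7/8 mod 19. 8⁻¹ ≡ 12 (mod 19), so λ ≡ 8.
  x = λ² - 6 - 14 = 64 - 20 ≡ 6; y = λ·(6 - 6) - 3 ≡ 16. → (6, 16)

(6, 16)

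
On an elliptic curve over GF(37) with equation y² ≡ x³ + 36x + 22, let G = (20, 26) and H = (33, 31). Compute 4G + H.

(11, 26)

First 4G:
Double-and-add on 4 = (100)₂. Start with G = (20, 26) for the leading 1-bit.
double: tangent at (20, 26): λ = (3·20² + 36)/(2·26) ≡ 15/15. 15⁻¹ ≡ 5 (mod 37) since 15·5 = 75 ≡ 1, so λ ≡ 15·5 ≡ 1.
  x = λ² - 20 - 20 = 1 - 40 ≡ 35; y = λ·(20 - 35) - 26 ≡ 33. → (35, 33)
double: tangent at (35, 33): λ = (3·35² + 36)/(2·33) ≡ 11/29. 29⁻¹ ≡ 23 (mod 37) since 29·23 = 667 ≡ 1, so λ ≡ 11·23 ≡ 31.
  x = λ² - 35 - 35 = 961 - 70 ≡ 3; y = λ·(35 - 3) - 33 ≡ 34. → (3, 34)
4G = (3, 34).
Finally 4G + H:
(3, 34) + (33, 31). λ = (31 - 34)/(33 - 3) ≡ 34/30 mod 37. 30⁻¹ ≡ 21 (mod 37), so λ ≡ 11.
  x = λ² - 3 - 33 = 121 - 36 ≡ 11; y = λ·(3 - 11) - 34 ≡ 26. → (11, 26)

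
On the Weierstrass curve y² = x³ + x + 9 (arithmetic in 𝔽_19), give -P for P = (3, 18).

-(3, 18) = (3, -18 mod 19) = (3, 1).

(3, 1)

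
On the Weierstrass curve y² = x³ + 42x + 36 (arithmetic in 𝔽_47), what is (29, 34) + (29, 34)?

(6, 9)

tangent at (29, 34): λ = (3·29² + 42)/(2·34) ≡ 27/21. 21⁻¹ ≡ 9 (mod 47) since 21·9 = 189 ≡ 1, so λ ≡ 27·9 ≡ 8.
  x = λ² - 29 - 29 = 64 - 58 ≡ 6; y = λ·(29 - 6) - 34 ≡ 9. → (6, 9)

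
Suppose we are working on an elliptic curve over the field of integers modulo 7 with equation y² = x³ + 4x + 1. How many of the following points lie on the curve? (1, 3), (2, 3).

(1, 3): 3² ≡ 2, rhs ≡ 6 → off.
(2, 3): 3² ≡ 2, rhs ≡ 3 → off.

0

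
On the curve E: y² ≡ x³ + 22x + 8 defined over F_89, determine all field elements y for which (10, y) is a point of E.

31, 58

x³ + 22x + 8 = 1228 ≡ 71 (mod 89).
Square roots of 71 mod 89: 31 and 58 (since 31² = 961 ≡ 71).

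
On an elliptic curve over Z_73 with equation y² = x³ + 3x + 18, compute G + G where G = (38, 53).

tangent at (38, 53): λ = (3·38² + 3)/(2·53) ≡ 28/33. 33⁻¹ ≡ 31 (mod 73), so λ ≡ 28·31 ≡ 65.
  x = λ² - 38 - 38 = 4225 - 76 ≡ 61; y = λ·(38 - 61) - 53 ≡ 58. → (61, 58)

(61, 58)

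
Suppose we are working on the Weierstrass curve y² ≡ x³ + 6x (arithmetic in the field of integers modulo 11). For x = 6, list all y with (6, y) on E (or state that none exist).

x³ + 6x + 0 = 252 ≡ 10 (mod 11).
10 is a non-residue mod 11; no y exists.

none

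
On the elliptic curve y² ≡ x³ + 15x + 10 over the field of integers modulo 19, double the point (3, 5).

tangent at (3, 5): λ = (3·3² + 15)/(2·5) ≡ 4/10. 10⁻¹ ≡ 2 (mod 19), so λ ≡ 4·2 ≡ 8.
  x = λ² - 3 - 3 = 64 - 6 ≡ 1; y = λ·(3 - 1) - 5 ≡ 11. → (1, 11)

(1, 11)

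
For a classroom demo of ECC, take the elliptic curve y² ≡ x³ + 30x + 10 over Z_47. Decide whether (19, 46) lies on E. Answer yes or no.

y² = 46² ≡ 1; x³ + 30x + 10 = 7439 ≡ 13 (mod 47). 1 ≠ 13.

no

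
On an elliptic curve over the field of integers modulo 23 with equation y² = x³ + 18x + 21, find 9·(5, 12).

(5, 11)

Write G = (5, 12).
Double-and-add on 9 = (1001)₂. Start with G = (5, 12) for the leading 1-bit.
double: tangent at (5, 12): λ = (3·5² + 18)/(2·12) ≡ 1/1. 1⁻¹ ≡ 1 (mod 23), so λ ≡ 1·1 ≡ 1.
  x = λ² - 5 - 5 = 1 - 10 ≡ 14; y = λ·(5 - 14) - 12 ≡ 2. → (14, 2)
double: tangent at (14, 2): λ = (3·14² + 18)/(2·2) ≡ 8/4. 4⁻¹ ≡ 6 (mod 23), so λ ≡ 8·6 ≡ 2.
  x = λ² - 14 - 14 = 4 - 28 ≡ 22; y = λ·(14 - 22) - 2 ≡ 5. → (22, 5)
double: tangent at (22, 5): λ = (3·22² + 18)/(2·5) ≡ 21/10. 10⁻¹ ≡ 7 (mod 23), so λ ≡ 21·7 ≡ 9.
  x = λ² - 22 - 22 = 81 - 44 ≡ 14; y = λ·(22 - 14) - 5 ≡ 21. → (14, 21)
add G: (14, 21) + (5, 12). λ = (12 - 21)/(5 - 14) ≡ 14/14 mod 23. 14⁻¹ ≡ 5 (mod 23) since 14·5 = 70 ≡ 1, so λ ≡ 1.
  x = λ² - 14 - 5 = 1 - 19 ≡ 5; y = λ·(14 - 5) - 21 ≡ 11. → (5, 11)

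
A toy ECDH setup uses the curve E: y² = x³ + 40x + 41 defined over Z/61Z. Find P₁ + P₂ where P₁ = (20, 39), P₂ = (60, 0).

(33, 24)

(20, 39) + (60, 0). λ = (0 - 39)/(60 - 20) ≡ 22/40 mod 61. 40⁻¹ ≡ 29 (mod 61), so λ ≡ 28.
  x = λ² - 20 - 60 = 784 - 80 ≡ 33; y = λ·(20 - 33) - 39 ≡ 24. → (33, 24)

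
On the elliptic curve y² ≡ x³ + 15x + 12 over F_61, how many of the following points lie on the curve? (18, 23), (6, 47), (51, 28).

1

(18, 23): 23² ≡ 41, rhs ≡ 14 → off.
(6, 47): 47² ≡ 13, rhs ≡ 13 → on.
(51, 28): 28² ≡ 52, rhs ≡ 21 → off.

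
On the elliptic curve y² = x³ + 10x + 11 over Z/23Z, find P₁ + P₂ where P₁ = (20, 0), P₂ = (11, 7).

(20, 0) + (11, 7). λ = (7 - 0)/(11 - 20) ≡ 7/14 mod 23. 14⁻¹ ≡ 5 (mod 23), so λ ≡ 12.
  x = λ² - 20 - 11 = 144 - 31 ≡ 21; y = λ·(20 - 21) - 0 ≡ 11. → (21, 11)

(21, 11)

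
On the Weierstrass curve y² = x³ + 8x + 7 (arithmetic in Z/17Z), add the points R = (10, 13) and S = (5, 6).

(10, 13) + (5, 6). λ = (6 - 13)/(5 - 10) ≡ 10/12 mod 17. 12⁻¹ ≡ 10 (mod 17), so λ ≡ 15.
  x = λ² - 10 - 5 = 225 - 15 ≡ 6; y = λ·(10 - 6) - 13 ≡ 13. → (6, 13)

(6, 13)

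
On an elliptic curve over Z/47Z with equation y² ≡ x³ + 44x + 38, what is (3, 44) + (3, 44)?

tangent at (3, 44): λ = (3·3² + 44)/(2·44) ≡ 24/41. 41⁻¹ ≡ 39 (mod 47), so λ ≡ 24·39 ≡ 43.
  x = λ² - 3 - 3 = 1849 - 6 ≡ 10; y = λ·(3 - 10) - 44 ≡ 31. → (10, 31)

(10, 31)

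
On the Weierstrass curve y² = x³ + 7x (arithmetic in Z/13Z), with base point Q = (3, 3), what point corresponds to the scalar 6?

O

Repeated addition: build up to 6Q.
2Q: tangent at (3, 3): λ = (3·3² + 7)/(2·3) ≡ 8/6. 6⁻¹ ≡ 11 (mod 13) since 6·11 = 66 ≡ 1, so λ ≡ 8·11 ≡ 10.
  x = λ² - 3 - 3 = 100 - 6 ≡ 3; y = λ·(3 - 3) - 3 ≡ 10. → (3, 10)
3Q: (3, 10) + (3, 3): same x and y₁ ≡ -y₂, so the sum is O.
4Q: O + (3, 3) = (3, 3) (identity).
5Q: tangent at (3, 3): λ = (3·3² + 7)/(2·3) ≡ 8/6. 6⁻¹ ≡ 11 (mod 13), so λ ≡ 8·11 ≡ 10.
  x = λ² - 3 - 3 = 100 - 6 ≡ 3; y = λ·(3 - 3) - 3 ≡ 10. → (3, 10)
6Q: (3, 10) + (3, 3): same x and y₁ ≡ -y₂, so the sum is O.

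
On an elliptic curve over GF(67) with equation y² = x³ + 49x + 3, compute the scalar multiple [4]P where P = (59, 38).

Repeated addition: build up to 4P.
2P: tangent at (59, 38): λ = (3·59² + 49)/(2·38) ≡ 40/9. 9⁻¹ ≡ 15 (mod 67) since 9·15 = 135 ≡ 1, so λ ≡ 40·15 ≡ 64.
  x = λ² - 59 - 59 = 4096 - 118 ≡ 25; y = λ·(59 - 25) - 38 ≡ 61. → (25, 61)
3P: (25, 61) + (59, 38). λ = (38 - 61)/(59 - 25) ≡ 44/34 mod 67. 34⁻¹ ≡ 2 (mod 67) since 34·2 = 68 ≡ 1, so λ ≡ 21.
  x = λ² - 25 - 59 = 441 - 84 ≡ 22; y = λ·(25 - 22) - 61 ≡ 2. → (22, 2)
4P: (22, 2) + (59, 38). λ = (38 - 2)/(59 - 22) ≡ 36/37 mod 67. 37⁻¹ ≡ 29 (mod 67), so λ ≡ 39.
  x = λ² - 22 - 59 = 1521 - 81 ≡ 33; y = λ·(22 - 33) - 2 ≡ 38. → (33, 38)

(33, 38)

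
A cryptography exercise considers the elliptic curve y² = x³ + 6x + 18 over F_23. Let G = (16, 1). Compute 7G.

(8, 16)

Double-and-add on 7 = (111)₂. Start with G = (16, 1) for the leading 1-bit.
double: tangent at (16, 1): λ = (3·16² + 6)/(2·1) ≡ 15/2. 2⁻¹ ≡ 12 (mod 23) since 2·12 = 24 ≡ 1, so λ ≡ 15·12 ≡ 19.
  x = λ² - 16 - 16 = 361 - 32 ≡ 7; y = λ·(16 - 7) - 1 ≡ 9. → (7, 9)
add G: (7, 9) + (16, 1). λ = (1 - 9)/(16 - 7) ≡ 15/9 mod 23. 9⁻¹ ≡ 18 (mod 23) since 9·18 = 162 ≡ 1, so λ ≡ 17.
  x = λ² - 7 - 16 = 289 - 23 ≡ 13; y = λ·(7 - 13) - 9 ≡ 4. → (13, 4)
double: tangent at (13, 4): λ = (3·13² + 6)/(2·4) ≡ 7/8. 8⁻¹ ≡ 3 (mod 23), so λ ≡ 7·3 ≡ 21.
  x = λ² - 13 - 13 = 441 - 26 ≡ 1; y = λ·(13 - 1) - 4 ≡ 18. → (1, 18)
add G: (1, 18) + (16, 1). λ = (1 - 18)/(16 - 1) ≡ 6/15 mod 23. 15⁻¹ ≡ 20 (mod 23) since 15·20 = 300 ≡ 1, so λ ≡ 5.
  x = λ² - 1 - 16 = 25 - 17 ≡ 8; y = λ·(1 - 8) - 18 ≡ 16. → (8, 16)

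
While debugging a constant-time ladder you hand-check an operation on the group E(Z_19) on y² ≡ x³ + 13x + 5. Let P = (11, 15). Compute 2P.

tangent at (11, 15): λ = (3·11² + 13)/(2·15) ≡ 15/11. 11⁻¹ ≡ 7 (mod 19) since 11·7 = 77 ≡ 1, so λ ≡ 15·7 ≡ 10.
  x = λ² - 11 - 11 = 100 - 22 ≡ 2; y = λ·(11 - 2) - 15 ≡ 18. → (2, 18)

(2, 18)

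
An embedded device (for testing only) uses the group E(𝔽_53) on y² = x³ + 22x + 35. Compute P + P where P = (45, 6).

tangent at (45, 6): λ = (3·45² + 22)/(2·6) ≡ 2/12. 12⁻¹ ≡ 31 (mod 53), so λ ≡ 2·31 ≡ 9.
  x = λ² - 45 - 45 = 81 - 90 ≡ 44; y = λ·(45 - 44) - 6 ≡ 3. → (44, 3)

(44, 3)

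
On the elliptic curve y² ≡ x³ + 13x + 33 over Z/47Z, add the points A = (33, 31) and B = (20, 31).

(41, 16)

(33, 31) + (20, 31). λ = (31 - 31)/(20 - 33) ≡ 0/34 mod 47. 34⁻¹ ≡ 18 (mod 47), so λ ≡ 0.
  x = λ² - 33 - 20 = 0 - 53 ≡ 41; y = λ·(33 - 41) - 31 ≡ 16. → (41, 16)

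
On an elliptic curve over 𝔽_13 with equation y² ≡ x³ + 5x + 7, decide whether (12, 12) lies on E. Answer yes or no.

y² = 12² ≡ 1; x³ + 5x + 7 = 1795 ≡ 1 (mod 13). 1 = 1.

yes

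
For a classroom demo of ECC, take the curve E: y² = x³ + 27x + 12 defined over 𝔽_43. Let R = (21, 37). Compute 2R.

tangent at (21, 37): λ = (3·21² + 27)/(2·37) ≡ 17/31. 31⁻¹ ≡ 25 (mod 43), so λ ≡ 17·25 ≡ 38.
  x = λ² - 21 - 21 = 1444 - 42 ≡ 26; y = λ·(21 - 26) - 37 ≡ 31. → (26, 31)

(26, 31)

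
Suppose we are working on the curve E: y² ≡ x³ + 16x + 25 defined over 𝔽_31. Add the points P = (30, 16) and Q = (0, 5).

(30, 16) + (0, 5). λ = (5 - 16)/(0 - 30) ≡ 20/1 mod 31. 1⁻¹ ≡ 1 (mod 31), so λ ≡ 20.
  x = λ² - 30 - 0 = 400 - 30 ≡ 29; y = λ·(30 - 29) - 16 ≡ 4. → (29, 4)

(29, 4)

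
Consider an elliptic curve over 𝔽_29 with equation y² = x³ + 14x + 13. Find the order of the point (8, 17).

11

2P: tangent at (8, 17): λ = (3·8² + 14)/(2·17) ≡ 3/5. 5⁻¹ ≡ 6 (mod 29) since 5·6 = 30 ≡ 1, so λ ≡ 3·6 ≡ 18.
  x = λ² - 8 - 8 = 324 - 16 ≡ 18; y = λ·(8 - 18) - 17 ≡ 6. → (18, 6)
3P: (18, 6) + (8, 17). λ = (17 - 6)/(8 - 18) ≡ 11/19 mod 29. 19⁻¹ ≡ 26 (mod 29) since 19·26 = 494 ≡ 1, so λ ≡ 25.
  x = λ² - 18 - 8 = 625 - 26 ≡ 19; y = λ·(18 - 19) - 6 ≡ 27. → (19, 27)
4P: (19, 27) + (8, 17). λ = (17 - 27)/(8 - 19) ≡ 19/18 mod 29. 18⁻¹ ≡ 21 (mod 29) since 18·21 = 378 ≡ 1, so λ ≡ 22.
  x = λ² - 19 - 8 = 484 - 27 ≡ 22; y = λ·(19 - 22) - 27 ≡ 23. → (22, 23)
5P: (22, 23) + (8, 17). λ = (17 - 23)/(8 - 22) ≡ 23/15 mod 29. 15⁻¹ ≡ 2 (mod 29), so λ ≡ 17.
  x = λ² - 22 - 8 = 289 - 30 ≡ 27; y = λ·(22 - 27) - 23 ≡ 8. → (27, 8)
6P: (27, 8) + (8, 17). λ = (17 - 8)/(8 - 27) ≡ 9/10 mod 29. 10⁻¹ ≡ 3 (mod 29), so λ ≡ 27.
  x = λ² - 27 - 8 = 729 - 35 ≡ 27; y = λ·(27 - 27) - 8 ≡ 21. → (27, 21)
7P: (27, 21) + (8, 17). λ = (17 - 21)/(8 - 27) ≡ 25/10 mod 29. 10⁻¹ ≡ 3 (mod 29) since 10·3 = 30 ≡ 1, so λ ≡ 17.
  x = λ² - 27 - 8 = 289 - 35 ≡ 22; y = λ·(27 - 22) - 21 ≡ 6. → (22, 6)
8P: (22, 6) + (8, 17). λ = (17 - 6)/(8 - 22) ≡ 11/15 mod 29. 15⁻¹ ≡ 2 (mod 29), so λ ≡ 22.
  x = λ² - 22 - 8 = 484 - 30 ≡ 19; y = λ·(22 - 19) - 6 ≡ 2. → (19, 2)
9P: (19, 2) + (8, 17). λ = (17 - 2)/(8 - 19) ≡ 15/18 mod 29. 18⁻¹ ≡ 21 (mod 29), so λ ≡ 25.
  x = λ² - 19 - 8 = 625 - 27 ≡ 18; y = λ·(19 - 18) - 2 ≡ 23. → (18, 23)
10P: (18, 23) + (8, 17). λ = (17 - 23)/(8 - 18) ≡ 23/19 mod 29. 19⁻¹ ≡ 26 (mod 29), so λ ≡ 18.
  x = λ² - 18 - 8 = 324 - 26 ≡ 8; y = λ·(18 - 8) - 23 ≡ 12. → (8, 12)
11P: (8, 12) + (8, 17): same x and y₁ ≡ -y₂, so the sum is O.
11P = O, so the order is 11.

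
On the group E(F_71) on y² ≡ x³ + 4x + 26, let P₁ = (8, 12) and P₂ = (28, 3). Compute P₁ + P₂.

(51, 18)

(8, 12) + (28, 3). λ = (3 - 12)/(28 - 8) ≡ 62/20 mod 71. 20⁻¹ ≡ 32 (mod 71), so λ ≡ 67.
  x = λ² - 8 - 28 = 4489 - 36 ≡ 51; y = λ·(8 - 51) - 12 ≡ 18. → (51, 18)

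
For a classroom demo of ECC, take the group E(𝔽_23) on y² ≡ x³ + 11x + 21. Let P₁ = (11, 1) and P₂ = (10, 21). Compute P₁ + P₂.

(11, 22)

(11, 1) + (10, 21). λ = (21 - 1)/(10 - 11) ≡ 20/22 mod 23. 22⁻¹ ≡ 22 (mod 23) since 22·22 = 484 ≡ 1, so λ ≡ 3.
  x = λ² - 11 - 10 = 9 - 21 ≡ 11; y = λ·(11 - 11) - 1 ≡ 22. → (11, 22)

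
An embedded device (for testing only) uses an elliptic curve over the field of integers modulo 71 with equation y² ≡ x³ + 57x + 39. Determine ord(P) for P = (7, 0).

2

2P: (7, 0) + (7, 0): same x and y₁ ≡ -y₂, so the sum is the point at infinity.
2P = the point at infinity, so the order is 2.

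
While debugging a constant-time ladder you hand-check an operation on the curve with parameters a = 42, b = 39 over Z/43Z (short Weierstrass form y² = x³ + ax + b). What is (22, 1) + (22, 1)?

(40, 12)

tangent at (22, 1): λ = (3·22² + 42)/(2·1) ≡ 32/2. 2⁻¹ ≡ 22 (mod 43), so λ ≡ 32·22 ≡ 16.
  x = λ² - 22 - 22 = 256 - 44 ≡ 40; y = λ·(22 - 40) - 1 ≡ 12. → (40, 12)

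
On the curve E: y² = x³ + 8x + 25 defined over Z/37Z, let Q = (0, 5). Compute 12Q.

(4, 11)

Double-and-add on 12 = (1100)₂. Start with Q = (0, 5) for the leading 1-bit.
double: tangent at (0, 5): λ = (3·0² + 8)/(2·5) ≡ 8/10. 10⁻¹ ≡ 26 (mod 37), so λ ≡ 8·26 ≡ 23.
  x = λ² - 0 - 0 = 529 - 0 ≡ 11; y = λ·(0 - 11) - 5 ≡ 1. → (11, 1)
add Q: (11, 1) + (0, 5). λ = (5 - 1)/(0 - 11) ≡ 4/26 mod 37. 26⁻¹ ≡ 10 (mod 37) since 26·10 = 260 ≡ 1, so λ ≡ 3.
  x = λ² - 11 - 0 = 9 - 11 ≡ 35; y = λ·(11 - 35) - 1 ≡ 1. → (35, 1)
double: tangent at (35, 1): λ = (3·35² + 8)/(2·1) ≡ 20/2. 2⁻¹ ≡ 19 (mod 37), so λ ≡ 20·19 ≡ 10.
  x = λ² - 35 - 35 = 100 - 70 ≡ 30; y = λ·(35 - 30) - 1 ≡ 12. → (30, 12)
double: tangent at (30, 12): λ = (3·30² + 8)/(2·12) ≡ 7/24. 24⁻¹ ≡ 17 (mod 37), so λ ≡ 7·17 ≡ 8.
  x = λ² - 30 - 30 = 64 - 60 ≡ 4; y = λ·(30 - 4) - 12 ≡ 11. → (4, 11)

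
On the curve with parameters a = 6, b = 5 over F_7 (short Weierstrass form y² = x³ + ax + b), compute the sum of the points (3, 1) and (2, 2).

(3, 6)

(3, 1) + (2, 2). λ = (2 - 1)/(2 - 3) ≡ 1/6 mod 7. 6⁻¹ ≡ 6 (mod 7), so λ ≡ 6.
  x = λ² - 3 - 2 = 36 - 5 ≡ 3; y = λ·(3 - 3) - 1 ≡ 6. → (3, 6)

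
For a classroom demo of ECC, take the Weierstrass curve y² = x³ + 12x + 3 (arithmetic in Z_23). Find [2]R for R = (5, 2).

tangent at (5, 2): λ = (3·5² + 12)/(2·2) ≡ 18/4. 4⁻¹ ≡ 6 (mod 23) since 4·6 = 24 ≡ 1, so λ ≡ 18·6 ≡ 16.
  x = λ² - 5 - 5 = 256 - 10 ≡ 16; y = λ·(5 - 16) - 2 ≡ 6. → (16, 6)

(16, 6)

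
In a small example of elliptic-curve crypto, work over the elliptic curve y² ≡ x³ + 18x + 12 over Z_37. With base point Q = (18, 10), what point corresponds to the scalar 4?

Double-and-add on 4 = (100)₂. Start with Q = (18, 10) for the leading 1-bit.
double: tangent at (18, 10): λ = (3·18² + 18)/(2·10) ≡ 28/20. 20⁻¹ ≡ 13 (mod 37) since 20·13 = 260 ≡ 1, so λ ≡ 28·13 ≡ 31.
  x = λ² - 18 - 18 = 961 - 36 ≡ 0; y = λ·(18 - 0) - 10 ≡ 30. → (0, 30)
double: tangent at (0, 30): λ = (3·0² + 18)/(2·30) ≡ 18/23. 23⁻¹ ≡ 29 (mod 37), so λ ≡ 18·29 ≡ 4.
  x = λ² - 0 - 0 = 16 - 0 ≡ 16; y = λ·(0 - 16) - 30 ≡ 17. → (16, 17)

(16, 17)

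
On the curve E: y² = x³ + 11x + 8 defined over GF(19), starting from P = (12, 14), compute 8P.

Double-and-add on 8 = (1000)₂. Start with P = (12, 14) for the leading 1-bit.
double: tangent at (12, 14): λ = (3·12² + 11)/(2·14) ≡ 6/9. 9⁻¹ ≡ 17 (mod 19), so λ ≡ 6·17 ≡ 7.
  x = λ² - 12 - 12 = 49 - 24 ≡ 6; y = λ·(12 - 6) - 14 ≡ 9. → (6, 9)
double: tangent at (6, 9): λ = (3·6² + 11)/(2·9) ≡ 5/18. 18⁻¹ ≡ 18 (mod 19), so λ ≡ 5·18 ≡ 14.
  x = λ² - 6 - 6 = 196 - 12 ≡ 13; y = λ·(6 - 13) - 9 ≡ 7. → (13, 7)
double: tangent at (13, 7): λ = (3·13² + 11)/(2·7) ≡ 5/14. 14⁻¹ ≡ 15 (mod 19), so λ ≡ 5·15 ≡ 18.
  x = λ² - 13 - 13 = 324 - 26 ≡ 13; y = λ·(13 - 13) - 7 ≡ 12. → (13, 12)

(13, 12)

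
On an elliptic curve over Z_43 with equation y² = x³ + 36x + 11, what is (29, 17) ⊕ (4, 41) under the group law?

(29, 17) + (4, 41). λ = (41 - 17)/(4 - 29) ≡ 24/18 mod 43. 18⁻¹ ≡ 12 (mod 43), so λ ≡ 30.
  x = λ² - 29 - 4 = 900 - 33 ≡ 7; y = λ·(29 - 7) - 17 ≡ 41. → (7, 41)

(7, 41)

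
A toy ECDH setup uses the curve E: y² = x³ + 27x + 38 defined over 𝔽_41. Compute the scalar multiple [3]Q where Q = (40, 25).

Repeated addition: build up to 3Q.
2Q: tangent at (40, 25): λ = (3·40² + 27)/(2·25) ≡ 30/9. 9⁻¹ ≡ 32 (mod 41), so λ ≡ 30·32 ≡ 17.
  x = λ² - 40 - 40 = 289 - 80 ≡ 4; y = λ·(40 - 4) - 25 ≡ 13. → (4, 13)
3Q: (4, 13) + (40, 25). λ = (25 - 13)/(40 - 4) ≡ 12/36 mod 41. 36⁻¹ ≡ 8 (mod 41) since 36·8 = 288 ≡ 1, so λ ≡ 14.
  x = λ² - 4 - 40 = 196 - 44 ≡ 29; y = λ·(4 - 29) - 13 ≡ 6. → (29, 6)

(29, 6)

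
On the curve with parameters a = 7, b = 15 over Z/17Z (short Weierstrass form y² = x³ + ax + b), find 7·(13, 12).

Write P = (13, 12).
Repeated addition: build up to 7P.
2P: tangent at (13, 12): λ = (3·13² + 7)/(2·12) ≡ 4/7. 7⁻¹ ≡ 5 (mod 17), so λ ≡ 4·5 ≡ 3.
  x = λ² - 13 - 13 = 9 - 26 ≡ 0; y = λ·(13 - 0) - 12 ≡ 10. → (0, 10)
3P: (0, 10) + (13, 12). λ = (12 - 10)/(13 - 0) ≡ 2/13 mod 17. 13⁻¹ ≡ 4 (mod 17), so λ ≡ 8.
  x = λ² - 0 - 13 = 64 - 13 ≡ 0; y = λ·(0 - 0) - 10 ≡ 7. → (0, 7)
4P: (0, 7) + (13, 12). λ = (12 - 7)/(13 - 0) ≡ 5/13 mod 17. 13⁻¹ ≡ 4 (mod 17), so λ ≡ 3.
  x = λ² - 0 - 13 = 9 - 13 ≡ 13; y = λ·(0 - 13) - 7 ≡ 5. → (13, 5)
5P: (13, 5) + (13, 12): same x and y₁ ≡ -y₂, so the sum is 𝒪.
6P: 𝒪 + (13, 12) = (13, 12) (identity).
7P: tangent at (13, 12): λ = (3·13² + 7)/(2·12) ≡ 4/7. 7⁻¹ ≡ 5 (mod 17), so λ ≡ 4·5 ≡ 3.
  x = λ² - 13 - 13 = 9 - 26 ≡ 0; y = λ·(13 - 0) - 12 ≡ 10. → (0, 10)

(0, 10)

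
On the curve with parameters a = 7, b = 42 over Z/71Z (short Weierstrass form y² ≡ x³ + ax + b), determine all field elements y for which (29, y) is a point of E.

x³ + 7x + 42 = 24634 ≡ 68 (mod 71).
68 is a non-residue mod 71; no y exists.

none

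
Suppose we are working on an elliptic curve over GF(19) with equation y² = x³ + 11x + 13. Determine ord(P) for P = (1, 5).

11

2P: tangent at (1, 5): λ = (3·1² + 11)/(2·5) ≡ 14/10. 10⁻¹ ≡ 2 (mod 19), so λ ≡ 14·2 ≡ 9.
  x = λ² - 1 - 1 = 81 - 2 ≡ 3; y = λ·(1 - 3) - 5 ≡ 15. → (3, 15)
3P: (3, 15) + (1, 5). λ = (5 - 15)/(1 - 3) ≡ 9/17 mod 19. 17⁻¹ ≡ 9 (mod 19) since 17·9 = 153 ≡ 1, so λ ≡ 5.
  x = λ² - 3 - 1 = 25 - 4 ≡ 2; y = λ·(3 - 2) - 15 ≡ 9. → (2, 9)
4P: (2, 9) + (1, 5). λ = (5 - 9)/(1 - 2) ≡ 15/18 mod 19. 18⁻¹ ≡ 18 (mod 19) since 18·18 = 324 ≡ 1, so λ ≡ 4.
  x = λ² - 2 - 1 = 16 - 3 ≡ 13; y = λ·(2 - 13) - 9 ≡ 4. → (13, 4)
5P: (13, 4) + (1, 5). λ = (5 - 4)/(1 - 13) ≡ 1/7 mod 19. 7⁻¹ ≡ 11 (mod 19), so λ ≡ 11.
  x = λ² - 13 - 1 = 121 - 14 ≡ 12; y = λ·(13 - 12) - 4 ≡ 7. → (12, 7)
6P: (12, 7) + (1, 5). λ = (5 - 7)/(1 - 12) ≡ 17/8 mod 19. 8⁻¹ ≡ 12 (mod 19), so λ ≡ 14.
  x = λ² - 12 - 1 = 196 - 13 ≡ 12; y = λ·(12 - 12) - 7 ≡ 12. → (12, 12)
7P: (12, 12) + (1, 5). λ = (5 - 12)/(1 - 12) ≡ 12/8 mod 19. 8⁻¹ ≡ 12 (mod 19) since 8·12 = 96 ≡ 1, so λ ≡ 11.
  x = λ² - 12 - 1 = 121 - 13 ≡ 13; y = λ·(12 - 13) - 12 ≡ 15. → (13, 15)
8P: (13, 15) + (1, 5). λ = (5 - 15)/(1 - 13) ≡ 9/7 mod 19. 7⁻¹ ≡ 11 (mod 19) since 7·11 = 77 ≡ 1, so λ ≡ 4.
  x = λ² - 13 - 1 = 16 - 14 ≡ 2; y = λ·(13 - 2) - 15 ≡ 10. → (2, 10)
9P: (2, 10) + (1, 5). λ = (5 - 10)/(1 - 2) ≡ 14/18 mod 19. 18⁻¹ ≡ 18 (mod 19), so λ ≡ 5.
  x = λ² - 2 - 1 = 25 - 3 ≡ 3; y = λ·(2 - 3) - 10 ≡ 4. → (3, 4)
10P: (3, 4) + (1, 5). λ = (5 - 4)/(1 - 3) ≡ 1/17 mod 19. 17⁻¹ ≡ 9 (mod 19), so λ ≡ 9.
  x = λ² - 3 - 1 = 81 - 4 ≡ 1; y = λ·(3 - 1) - 4 ≡ 14. → (1, 14)
11P: (1, 14) + (1, 5): same x and y₁ ≡ -y₂, so the sum is ∞.
11P = ∞, so the order is 11.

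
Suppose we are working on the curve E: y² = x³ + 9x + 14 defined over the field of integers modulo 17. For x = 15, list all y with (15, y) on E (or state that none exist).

x³ + 9x + 14 = 3524 ≡ 5 (mod 17).
5 is a non-residue mod 17; no y exists.

none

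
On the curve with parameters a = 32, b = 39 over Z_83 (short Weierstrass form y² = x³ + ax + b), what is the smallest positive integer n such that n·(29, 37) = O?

2P: tangent at (29, 37): λ = (3·29² + 32)/(2·37) ≡ 65/74. 74⁻¹ ≡ 46 (mod 83), so λ ≡ 65·46 ≡ 2.
  x = λ² - 29 - 29 = 4 - 58 ≡ 29; y = λ·(29 - 29) - 37 ≡ 46. → (29, 46)
3P: (29, 46) + (29, 37): same x and y₁ ≡ -y₂, so the sum is O.
3P = O, so the order is 3.

3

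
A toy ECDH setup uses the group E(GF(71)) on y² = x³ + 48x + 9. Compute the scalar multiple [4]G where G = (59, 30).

Repeated addition: build up to 4G.
2G: tangent at (59, 30): λ = (3·59² + 48)/(2·30) ≡ 54/60. 60⁻¹ ≡ 58 (mod 71), so λ ≡ 54·58 ≡ 8.
  x = λ² - 59 - 59 = 64 - 118 ≡ 17; y = λ·(59 - 17) - 30 ≡ 22. → (17, 22)
3G: (17, 22) + (59, 30). λ = (30 - 22)/(59 - 17) ≡ 8/42 mod 71. 42⁻¹ ≡ 22 (mod 71), so λ ≡ 34.
  x = λ² - 17 - 59 = 1156 - 76 ≡ 15; y = λ·(17 - 15) - 22 ≡ 46. → (15, 46)
4G: (15, 46) + (59, 30). λ = (30 - 46)/(59 - 15) ≡ 55/44 mod 71. 44⁻¹ ≡ 21 (mod 71) since 44·21 = 924 ≡ 1, so λ ≡ 19.
  x = λ² - 15 - 59 = 361 - 74 ≡ 3; y = λ·(15 - 3) - 46 ≡ 40. → (3, 40)

(3, 40)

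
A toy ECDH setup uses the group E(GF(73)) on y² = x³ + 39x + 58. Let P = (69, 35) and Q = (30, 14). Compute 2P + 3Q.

First 2P:
Repeated addition: build up to 2P.
2P: tangent at (69, 35): λ = (3·69² + 39)/(2·35) ≡ 14/70. 70⁻¹ ≡ 24 (mod 73), so λ ≡ 14·24 ≡ 44.
  x = λ² - 69 - 69 = 1936 - 138 ≡ 46; y = λ·(69 - 46) - 35 ≡ 28. → (46, 28)
2P = (46, 28).
Next 3Q:
Repeated addition: build up to 3Q.
2Q: tangent at (30, 14): λ = (3·30² + 39)/(2·14) ≡ 38/28. 28⁻¹ ≡ 60 (mod 73) since 28·60 = 1680 ≡ 1, so λ ≡ 38·60 ≡ 17.
  x = λ² - 30 - 30 = 289 - 60 ≡ 10; y = λ·(30 - 10) - 14 ≡ 34. → (10, 34)
3Q: (10, 34) + (30, 14). λ = (14 - 34)/(30 - 10) ≡ 53/20 mod 73. 20⁻¹ ≡ 11 (mod 73), so λ ≡ 72.
  x = λ² - 10 - 30 = 5184 - 40 ≡ 34; y = λ·(10 - 34) - 34 ≡ 63. → (34, 63)
3Q = (34, 63).
Finally 2P + 3Q:
(46, 28) + (34, 63). λ = (63 - 28)/(34 - 46) ≡ 35/61 mod 73. 61⁻¹ ≡ 6 (mod 73), so λ ≡ 64.
  x = λ² - 46 - 34 = 4096 - 80 ≡ 1; y = λ·(46 - 1) - 28 ≡ 5. → (1, 5)

(1, 5)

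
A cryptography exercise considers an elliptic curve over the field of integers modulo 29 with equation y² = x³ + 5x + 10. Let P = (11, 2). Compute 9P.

(17, 7)

Double-and-add on 9 = (1001)₂. Start with P = (11, 2) for the leading 1-bit.
double: tangent at (11, 2): λ = (3·11² + 5)/(2·2) ≡ 20/4. 4⁻¹ ≡ 22 (mod 29) since 4·22 = 88 ≡ 1, so λ ≡ 20·22 ≡ 5.
  x = λ² - 11 - 11 = 25 - 22 ≡ 3; y = λ·(11 - 3) - 2 ≡ 9. → (3, 9)
double: tangent at (3, 9): λ = (3·3² + 5)/(2·9) ≡ 3/18. 18⁻¹ ≡ 21 (mod 29), so λ ≡ 3·21 ≡ 5.
  x = λ² - 3 - 3 = 25 - 6 ≡ 19; y = λ·(3 - 19) - 9 ≡ 27. → (19, 27)
double: tangent at (19, 27): λ = (3·19² + 5)/(2·27) ≡ 15/25. 25⁻¹ ≡ 7 (mod 29), so λ ≡ 15·7 ≡ 18.
  x = λ² - 19 - 19 = 324 - 38 ≡ 25; y = λ·(19 - 25) - 27 ≡ 10. → (25, 10)
add P: (25, 10) + (11, 2). λ = (2 - 10)/(11 - 25) ≡ 21/15 mod 29. 15⁻¹ ≡ 2 (mod 29) since 15·2 = 30 ≡ 1, so λ ≡ 13.
  x = λ² - 25 - 11 = 169 - 36 ≡ 17; y = λ·(25 - 17) - 10 ≡ 7. → (17, 7)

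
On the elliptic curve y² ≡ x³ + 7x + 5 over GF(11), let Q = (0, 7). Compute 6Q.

(8, 10)

Repeated addition: build up to 6Q.
2Q: tangent at (0, 7): λ = (3·0² + 7)/(2·7) ≡ 7/3. 3⁻¹ ≡ 4 (mod 11) since 3·4 = 12 ≡ 1, so λ ≡ 7·4 ≡ 6.
  x = λ² - 0 - 0 = 36 - 0 ≡ 3; y = λ·(0 - 3) - 7 ≡ 8. → (3, 8)
3Q: (3, 8) + (0, 7). λ = (7 - 8)/(0 - 3) ≡ 10/8 mod 11. 8⁻¹ ≡ 7 (mod 11) since 8·7 = 56 ≡ 1, so λ ≡ 4.
  x = λ² - 3 - 0 = 16 - 3 ≡ 2; y = λ·(3 - 2) - 8 ≡ 7. → (2, 7)
4Q: (2, 7) + (0, 7). λ = (7 - 7)/(0 - 2) ≡ 0/9 mod 11. 9⁻¹ ≡ 5 (mod 11), so λ ≡ 0.
  x = λ² - 2 - 0 = 0 - 2 ≡ 9; y = λ·(2 - 9) - 7 ≡ 4. → (9, 4)
5Q: (9, 4) + (0, 7). λ = (7 - 4)/(0 - 9) ≡ 3/2 mod 11. 2⁻¹ ≡ 6 (mod 11), so λ ≡ 7.
  x = λ² - 9 - 0 = 49 - 9 ≡ 7; y = λ·(9 - 7) - 4 ≡ 10. → (7, 10)
6Q: (7, 10) + (0, 7). λ = (7 - 10)/(0 - 7) ≡ 8/4 mod 11. 4⁻¹ ≡ 3 (mod 11) since 4·3 = 12 ≡ 1, so λ ≡ 2.
  x = λ² - 7 - 0 = 4 - 7 ≡ 8; y = λ·(7 - 8) - 10 ≡ 10. → (8, 10)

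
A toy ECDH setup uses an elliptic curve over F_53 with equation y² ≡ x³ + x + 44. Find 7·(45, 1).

Write Q = (45, 1).
Repeated addition: build up to 7Q.
2Q: tangent at (45, 1): λ = (3·45² + 1)/(2·1) ≡ 34/2. 2⁻¹ ≡ 27 (mod 53) since 2·27 = 54 ≡ 1, so λ ≡ 34·27 ≡ 17.
  x = λ² - 45 - 45 = 289 - 90 ≡ 40; y = λ·(45 - 40) - 1 ≡ 31. → (40, 31)
3Q: (40, 31) + (45, 1). λ = (1 - 31)/(45 - 40) ≡ 23/5 mod 53. 5⁻¹ ≡ 32 (mod 53) since 5·32 = 160 ≡ 1, so λ ≡ 47.
  x = λ² - 40 - 45 = 2209 - 85 ≡ 4; y = λ·(40 - 4) - 31 ≡ 18. → (4, 18)
4Q: (4, 18) + (45, 1). λ = (1 - 18)/(45 - 4) ≡ 36/41 mod 53. 41⁻¹ ≡ 22 (mod 53), so λ ≡ 50.
  x = λ² - 4 - 45 = 2500 - 49 ≡ 13; y = λ·(4 - 13) - 18 ≡ 9. → (13, 9)
5Q: (13, 9) + (45, 1). λ = (1 - 9)/(45 - 13) ≡ 45/32 mod 53. 32⁻¹ ≡ 5 (mod 53), so λ ≡ 13.
  x = λ² - 13 - 45 = 169 - 58 ≡ 5; y = λ·(13 - 5) - 9 ≡ 42. → (5, 42)
6Q: (5, 42) + (45, 1). λ = (1 - 42)/(45 - 5) ≡ 12/40 mod 53. 40⁻¹ ≡ 4 (mod 53), so λ ≡ 48.
  x = λ² - 5 - 45 = 2304 - 50 ≡ 28; y = λ·(5 - 28) - 42 ≡ 20. → (28, 20)
7Q: (28, 20) + (45, 1). λ = (1 - 20)/(45 - 28) ≡ 34/17 mod 53. 17⁻¹ ≡ 25 (mod 53) since 17·25 = 425 ≡ 1, so λ ≡ 2.
  x = λ² - 28 - 45 = 4 - 73 ≡ 37; y = λ·(28 - 37) - 20 ≡ 15. → (37, 15)

(37, 15)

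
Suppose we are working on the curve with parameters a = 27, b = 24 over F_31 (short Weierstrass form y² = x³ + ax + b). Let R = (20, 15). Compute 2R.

(5, 25)

tangent at (20, 15): λ = (3·20² + 27)/(2·15) ≡ 18/30. 30⁻¹ ≡ 30 (mod 31) since 30·30 = 900 ≡ 1, so λ ≡ 18·30 ≡ 13.
  x = λ² - 20 - 20 = 169 - 40 ≡ 5; y = λ·(20 - 5) - 15 ≡ 25. → (5, 25)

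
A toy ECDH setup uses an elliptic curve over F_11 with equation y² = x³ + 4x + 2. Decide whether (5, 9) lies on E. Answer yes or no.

yes

y² = 9² ≡ 4; x³ + 4x + 2 = 147 ≡ 4 (mod 11). 4 = 4.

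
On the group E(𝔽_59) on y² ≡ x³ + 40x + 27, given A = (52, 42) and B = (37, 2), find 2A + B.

(11, 21)

First 2A:
Repeated addition: build up to 2A.
2A: tangent at (52, 42): λ = (3·52² + 40)/(2·42) ≡ 10/25. 25⁻¹ ≡ 26 (mod 59) since 25·26 = 650 ≡ 1, so λ ≡ 10·26 ≡ 24.
  x = λ² - 52 - 52 = 576 - 104 ≡ 0; y = λ·(52 - 0) - 42 ≡ 26. → (0, 26)
2A = (0, 26).
Finally 2A + B:
(0, 26) + (37, 2). λ = (2 - 26)/(37 - 0) ≡ 35/37 mod 59. 37⁻¹ ≡ 8 (mod 59), so λ ≡ 44.
  x = λ² - 0 - 37 = 1936 - 37 ≡ 11; y = λ·(0 - 11) - 26 ≡ 21. → (11, 21)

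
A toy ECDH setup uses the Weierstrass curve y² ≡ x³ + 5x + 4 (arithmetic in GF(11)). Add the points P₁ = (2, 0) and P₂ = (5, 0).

(2, 0) + (5, 0). λ = (0 - 0)/(5 - 2) ≡ 0/3 mod 11. 3⁻¹ ≡ 4 (mod 11) since 3·4 = 12 ≡ 1, so λ ≡ 0.
  x = λ² - 2 - 5 = 0 - 7 ≡ 4; y = λ·(2 - 4) - 0 ≡ 0. → (4, 0)

(4, 0)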